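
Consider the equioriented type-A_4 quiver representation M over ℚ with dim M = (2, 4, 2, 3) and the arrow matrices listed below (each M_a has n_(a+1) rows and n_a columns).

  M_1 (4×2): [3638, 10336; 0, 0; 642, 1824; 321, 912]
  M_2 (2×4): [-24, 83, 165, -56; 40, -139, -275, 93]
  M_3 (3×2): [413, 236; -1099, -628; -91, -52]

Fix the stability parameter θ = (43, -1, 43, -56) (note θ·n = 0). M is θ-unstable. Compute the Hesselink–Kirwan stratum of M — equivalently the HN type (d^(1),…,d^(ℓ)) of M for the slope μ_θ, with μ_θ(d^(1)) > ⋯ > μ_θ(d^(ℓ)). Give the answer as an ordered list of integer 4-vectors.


Via rank(M_{q-1}∘⋯∘M_p): M ≅ I[1,1], I[1,4], I[2,2]^2, I[2,3], I[4,4]^2.
μ_θ-semistable layers: μ^(1)=43; μ^(2)=29/4; μ^(3)=-1; μ^(4)=-56

((1, 0, 1, 0); (1, 1, 1, 1); (0, 3, 0, 0); (0, 0, 0, 2))


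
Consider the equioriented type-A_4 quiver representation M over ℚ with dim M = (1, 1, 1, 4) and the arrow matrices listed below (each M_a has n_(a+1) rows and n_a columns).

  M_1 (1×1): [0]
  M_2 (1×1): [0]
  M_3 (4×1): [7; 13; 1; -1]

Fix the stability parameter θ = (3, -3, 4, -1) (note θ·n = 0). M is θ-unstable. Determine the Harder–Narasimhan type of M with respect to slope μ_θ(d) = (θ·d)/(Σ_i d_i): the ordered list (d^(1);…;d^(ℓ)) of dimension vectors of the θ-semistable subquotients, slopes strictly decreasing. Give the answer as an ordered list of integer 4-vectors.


Barcode: M ≅ I[1,1], I[2,2], I[3,4], I[4,4]^3. HN layers by μ_θ (4 steps, strictly decreasing):
  μ^(1)=3; μ^(2)=3/2; μ^(3)=-1; μ^(4)=-3

((1, 0, 0, 0); (0, 0, 1, 1); (0, 0, 0, 3); (0, 1, 0, 0))


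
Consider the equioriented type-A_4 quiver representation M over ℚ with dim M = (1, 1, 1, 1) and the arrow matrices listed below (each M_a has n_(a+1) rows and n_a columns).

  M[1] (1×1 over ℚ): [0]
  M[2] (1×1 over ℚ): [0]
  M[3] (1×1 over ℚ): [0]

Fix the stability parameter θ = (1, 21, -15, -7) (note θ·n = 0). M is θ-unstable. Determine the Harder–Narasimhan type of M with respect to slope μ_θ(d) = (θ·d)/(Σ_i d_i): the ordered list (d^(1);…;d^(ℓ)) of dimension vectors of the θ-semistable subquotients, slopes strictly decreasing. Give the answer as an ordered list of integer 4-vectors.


Barcode: M ≅ I[1,1], I[2,2], I[3,3], I[4,4]. HN layers by μ_θ (4 steps, strictly decreasing):
  μ^(1)=21; μ^(2)=1; μ^(3)=-7; μ^(4)=-15

((0, 1, 0, 0); (1, 0, 0, 0); (0, 0, 0, 1); (0, 0, 1, 0))


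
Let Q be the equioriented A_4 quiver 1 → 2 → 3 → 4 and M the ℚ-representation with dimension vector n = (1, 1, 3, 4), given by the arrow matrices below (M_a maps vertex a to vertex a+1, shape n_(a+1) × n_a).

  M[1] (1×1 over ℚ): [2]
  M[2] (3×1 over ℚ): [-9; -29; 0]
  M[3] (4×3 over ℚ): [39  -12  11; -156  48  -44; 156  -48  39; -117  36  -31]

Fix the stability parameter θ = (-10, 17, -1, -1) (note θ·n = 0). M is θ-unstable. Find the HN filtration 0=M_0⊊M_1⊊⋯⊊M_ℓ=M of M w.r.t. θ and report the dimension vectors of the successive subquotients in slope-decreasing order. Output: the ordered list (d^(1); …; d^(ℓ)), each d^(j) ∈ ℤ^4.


Interval decomposition of M: I[1,4], I[3,3], I[3,4], I[4,4]^2.
HN type (ℓ=3): μ^(1)=5; μ^(2)=-1; μ^(3)=-10

((0, 1, 1, 1); (0, 0, 2, 3); (1, 0, 0, 0))


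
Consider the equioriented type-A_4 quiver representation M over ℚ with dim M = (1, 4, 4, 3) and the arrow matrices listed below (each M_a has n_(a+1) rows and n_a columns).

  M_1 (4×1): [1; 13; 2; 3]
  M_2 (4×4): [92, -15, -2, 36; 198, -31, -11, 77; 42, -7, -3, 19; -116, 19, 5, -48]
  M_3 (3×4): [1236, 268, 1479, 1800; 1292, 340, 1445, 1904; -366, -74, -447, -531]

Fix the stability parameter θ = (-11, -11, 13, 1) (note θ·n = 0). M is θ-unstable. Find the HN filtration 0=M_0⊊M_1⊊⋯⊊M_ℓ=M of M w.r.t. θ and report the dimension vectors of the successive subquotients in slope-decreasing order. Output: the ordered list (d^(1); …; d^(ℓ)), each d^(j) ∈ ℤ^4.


Interval decomposition of M: I[1,4], I[2,3]^2, I[2,4], I[4,4].
HN type (ℓ=4): μ^(1)=13; μ^(2)=7; μ^(3)=1; μ^(4)=-11

((0, 0, 2, 0); (0, 0, 2, 2); (0, 0, 0, 1); (1, 4, 0, 0))


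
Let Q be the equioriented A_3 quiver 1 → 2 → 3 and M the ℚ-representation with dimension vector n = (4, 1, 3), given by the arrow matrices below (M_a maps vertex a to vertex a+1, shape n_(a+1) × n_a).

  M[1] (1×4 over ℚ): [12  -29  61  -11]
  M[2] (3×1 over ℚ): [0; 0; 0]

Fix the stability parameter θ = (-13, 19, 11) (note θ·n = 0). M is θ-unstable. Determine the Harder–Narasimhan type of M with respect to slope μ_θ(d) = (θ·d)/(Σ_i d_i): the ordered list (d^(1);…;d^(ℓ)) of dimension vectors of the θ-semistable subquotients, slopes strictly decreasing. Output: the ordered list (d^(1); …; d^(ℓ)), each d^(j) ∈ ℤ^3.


Barcode: M ≅ I[1,1]^3, I[1,2], I[3,3]^3. HN layers by μ_θ (3 steps, strictly decreasing):
  μ^(1)=19; μ^(2)=11; μ^(3)=-13

((0, 1, 0); (0, 0, 3); (4, 0, 0))


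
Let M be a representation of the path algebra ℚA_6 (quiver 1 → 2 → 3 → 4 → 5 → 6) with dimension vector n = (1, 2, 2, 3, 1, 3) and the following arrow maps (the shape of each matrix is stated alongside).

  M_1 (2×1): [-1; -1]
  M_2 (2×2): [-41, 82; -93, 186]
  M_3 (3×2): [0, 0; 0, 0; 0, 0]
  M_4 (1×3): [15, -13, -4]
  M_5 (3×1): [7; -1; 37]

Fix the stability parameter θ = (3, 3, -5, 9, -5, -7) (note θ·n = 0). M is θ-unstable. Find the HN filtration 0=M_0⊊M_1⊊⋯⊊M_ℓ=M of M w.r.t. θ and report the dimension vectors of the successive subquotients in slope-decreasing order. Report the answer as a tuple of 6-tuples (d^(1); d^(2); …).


Barcode: M ≅ I[1,3], I[2,2], I[3,3], I[4,4]^2, I[4,6], I[6,6]^2. HN layers by μ_θ (6 steps, strictly decreasing):
  μ^(1)=9; μ^(2)=3; μ^(3)=1/3; μ^(4)=-1; μ^(5)=-5; μ^(6)=-7

((0, 0, 0, 2, 0, 0); (0, 1, 0, 0, 0, 0); (1, 1, 1, 0, 0, 0); (0, 0, 0, 1, 1, 1); (0, 0, 1, 0, 0, 0); (0, 0, 0, 0, 0, 2))


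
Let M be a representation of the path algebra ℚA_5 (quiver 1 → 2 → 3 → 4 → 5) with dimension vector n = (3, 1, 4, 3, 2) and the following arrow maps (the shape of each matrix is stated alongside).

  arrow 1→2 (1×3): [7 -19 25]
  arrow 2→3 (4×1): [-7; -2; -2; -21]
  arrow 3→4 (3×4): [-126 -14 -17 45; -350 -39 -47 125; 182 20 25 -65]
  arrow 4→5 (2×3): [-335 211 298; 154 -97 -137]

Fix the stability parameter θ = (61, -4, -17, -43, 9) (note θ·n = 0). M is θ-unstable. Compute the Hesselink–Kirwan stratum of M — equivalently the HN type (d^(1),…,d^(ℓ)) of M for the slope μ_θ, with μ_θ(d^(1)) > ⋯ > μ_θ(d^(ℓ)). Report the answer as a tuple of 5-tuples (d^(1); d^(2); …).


Interval decomposition of M: I[1,1]^2, I[1,4], I[3,3]^2, I[3,5], I[4,5].
HN type (ℓ=6): μ^(1)=61; μ^(2)=9; μ^(3)=-3/4; μ^(4)=-17; μ^(5)=-30; μ^(6)=-43

((2, 0, 0, 0, 0); (0, 0, 0, 0, 2); (1, 1, 1, 1, 0); (0, 0, 2, 0, 0); (0, 0, 1, 1, 0); (0, 0, 0, 1, 0))


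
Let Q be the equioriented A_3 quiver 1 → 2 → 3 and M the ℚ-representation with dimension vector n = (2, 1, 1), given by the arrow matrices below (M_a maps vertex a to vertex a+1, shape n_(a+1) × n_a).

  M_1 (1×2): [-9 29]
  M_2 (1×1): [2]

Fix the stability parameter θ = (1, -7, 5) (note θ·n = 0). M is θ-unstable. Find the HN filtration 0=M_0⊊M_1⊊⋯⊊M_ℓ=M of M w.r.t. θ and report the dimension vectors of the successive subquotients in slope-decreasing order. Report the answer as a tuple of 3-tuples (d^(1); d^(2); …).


Barcode: M ≅ I[1,1], I[1,3]. HN layers by μ_θ (3 steps, strictly decreasing):
  μ^(1)=5; μ^(2)=1; μ^(3)=-3

((0, 0, 1); (1, 0, 0); (1, 1, 0))


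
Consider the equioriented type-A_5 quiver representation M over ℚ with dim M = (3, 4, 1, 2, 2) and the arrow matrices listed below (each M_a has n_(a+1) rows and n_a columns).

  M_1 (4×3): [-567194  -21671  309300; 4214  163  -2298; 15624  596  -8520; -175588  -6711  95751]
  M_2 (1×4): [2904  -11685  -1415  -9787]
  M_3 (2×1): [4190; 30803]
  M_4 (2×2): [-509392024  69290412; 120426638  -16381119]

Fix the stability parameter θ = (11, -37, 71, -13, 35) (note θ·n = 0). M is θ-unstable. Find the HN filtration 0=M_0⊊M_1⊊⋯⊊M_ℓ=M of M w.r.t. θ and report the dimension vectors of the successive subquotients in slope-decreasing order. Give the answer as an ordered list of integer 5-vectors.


Barcode: M ≅ I[1,1], I[1,2], I[1,5], I[2,2]^2, I[4,4], I[5,5]. HN layers by μ_θ (5 steps, strictly decreasing):
  μ^(1)=35; μ^(2)=29; μ^(3)=11; μ^(4)=-13; μ^(5)=-37

((0, 0, 0, 0, 2); (0, 0, 1, 1, 0); (1, 0, 0, 0, 0); (2, 2, 0, 1, 0); (0, 2, 0, 0, 0))


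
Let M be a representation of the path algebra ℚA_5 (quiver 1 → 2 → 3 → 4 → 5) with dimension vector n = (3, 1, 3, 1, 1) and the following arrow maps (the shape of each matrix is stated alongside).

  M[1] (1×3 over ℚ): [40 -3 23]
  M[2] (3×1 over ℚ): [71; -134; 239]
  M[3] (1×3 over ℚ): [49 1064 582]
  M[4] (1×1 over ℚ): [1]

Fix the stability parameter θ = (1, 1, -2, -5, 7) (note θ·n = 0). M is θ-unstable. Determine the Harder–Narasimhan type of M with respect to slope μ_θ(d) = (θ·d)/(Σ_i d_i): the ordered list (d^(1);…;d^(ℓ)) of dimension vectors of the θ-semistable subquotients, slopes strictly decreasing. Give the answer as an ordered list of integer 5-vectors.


Barcode: M ≅ I[1,1]^2, I[1,5], I[3,3]^2. HN layers by μ_θ (4 steps, strictly decreasing):
  μ^(1)=7; μ^(2)=1; μ^(3)=-5/4; μ^(4)=-2

((0, 0, 0, 0, 1); (2, 0, 0, 0, 0); (1, 1, 1, 1, 0); (0, 0, 2, 0, 0))


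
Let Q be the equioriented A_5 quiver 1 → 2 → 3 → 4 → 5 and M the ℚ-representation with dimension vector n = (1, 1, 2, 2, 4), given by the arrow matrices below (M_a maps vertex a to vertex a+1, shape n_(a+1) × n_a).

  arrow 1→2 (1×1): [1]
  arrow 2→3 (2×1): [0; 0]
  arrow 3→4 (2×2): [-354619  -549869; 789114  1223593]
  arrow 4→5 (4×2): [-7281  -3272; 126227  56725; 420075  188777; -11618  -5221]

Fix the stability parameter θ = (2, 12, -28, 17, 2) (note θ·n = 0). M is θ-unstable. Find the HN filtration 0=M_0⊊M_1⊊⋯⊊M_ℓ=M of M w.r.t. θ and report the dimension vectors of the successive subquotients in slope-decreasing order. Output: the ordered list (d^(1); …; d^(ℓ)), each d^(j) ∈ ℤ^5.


Interval decomposition of M: I[1,2], I[3,5]^2, I[5,5]^2.
HN type (ℓ=4): μ^(1)=12; μ^(2)=19/2; μ^(3)=2; μ^(4)=-28

((0, 1, 0, 0, 0); (0, 0, 0, 2, 2); (1, 0, 0, 0, 2); (0, 0, 2, 0, 0))


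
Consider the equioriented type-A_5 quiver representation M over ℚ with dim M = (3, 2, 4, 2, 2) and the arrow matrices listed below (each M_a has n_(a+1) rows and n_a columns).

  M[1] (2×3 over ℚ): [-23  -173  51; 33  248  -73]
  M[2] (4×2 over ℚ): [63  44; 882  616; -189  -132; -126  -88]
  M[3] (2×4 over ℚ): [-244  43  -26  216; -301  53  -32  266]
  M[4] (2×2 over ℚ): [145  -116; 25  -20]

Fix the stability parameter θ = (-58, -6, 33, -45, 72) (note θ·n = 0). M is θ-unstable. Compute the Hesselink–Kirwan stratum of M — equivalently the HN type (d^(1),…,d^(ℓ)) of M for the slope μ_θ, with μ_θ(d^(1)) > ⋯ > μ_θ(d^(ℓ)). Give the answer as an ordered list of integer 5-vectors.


Via rank(M_{q-1}∘⋯∘M_p): M ≅ I[1,1], I[1,2], I[1,4], I[3,3]^2, I[3,5], I[5,5].
μ_θ-semistable layers: μ^(1)=72; μ^(2)=33; μ^(3)=-6; μ^(4)=-58

((0, 0, 0, 0, 2); (0, 0, 2, 0, 0); (0, 2, 2, 2, 0); (3, 0, 0, 0, 0))


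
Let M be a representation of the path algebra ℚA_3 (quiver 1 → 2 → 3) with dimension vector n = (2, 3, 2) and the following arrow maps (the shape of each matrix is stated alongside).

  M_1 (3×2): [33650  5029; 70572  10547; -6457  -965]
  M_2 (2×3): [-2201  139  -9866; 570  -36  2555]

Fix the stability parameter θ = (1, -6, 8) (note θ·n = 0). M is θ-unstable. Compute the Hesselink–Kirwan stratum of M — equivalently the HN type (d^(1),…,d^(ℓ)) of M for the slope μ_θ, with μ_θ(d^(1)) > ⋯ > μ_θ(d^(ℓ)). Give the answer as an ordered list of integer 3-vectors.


Barcode: M ≅ I[1,3]^2, I[2,2]. HN layers by μ_θ (3 steps, strictly decreasing):
  μ^(1)=8; μ^(2)=-5/2; μ^(3)=-6

((0, 0, 2); (2, 2, 0); (0, 1, 0))


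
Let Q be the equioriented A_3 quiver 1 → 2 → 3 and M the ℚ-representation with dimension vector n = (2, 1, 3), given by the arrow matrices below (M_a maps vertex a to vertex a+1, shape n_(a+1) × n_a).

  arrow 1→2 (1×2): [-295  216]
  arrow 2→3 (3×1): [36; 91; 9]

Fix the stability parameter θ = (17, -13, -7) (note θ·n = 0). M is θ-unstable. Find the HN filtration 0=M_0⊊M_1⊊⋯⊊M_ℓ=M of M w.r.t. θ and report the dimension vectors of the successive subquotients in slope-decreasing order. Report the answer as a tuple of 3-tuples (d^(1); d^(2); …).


Via rank(M_{q-1}∘⋯∘M_p): M ≅ I[1,1], I[1,3], I[3,3]^2.
μ_θ-semistable layers: μ^(1)=17; μ^(2)=-1; μ^(3)=-7

((1, 0, 0); (1, 1, 1); (0, 0, 2))


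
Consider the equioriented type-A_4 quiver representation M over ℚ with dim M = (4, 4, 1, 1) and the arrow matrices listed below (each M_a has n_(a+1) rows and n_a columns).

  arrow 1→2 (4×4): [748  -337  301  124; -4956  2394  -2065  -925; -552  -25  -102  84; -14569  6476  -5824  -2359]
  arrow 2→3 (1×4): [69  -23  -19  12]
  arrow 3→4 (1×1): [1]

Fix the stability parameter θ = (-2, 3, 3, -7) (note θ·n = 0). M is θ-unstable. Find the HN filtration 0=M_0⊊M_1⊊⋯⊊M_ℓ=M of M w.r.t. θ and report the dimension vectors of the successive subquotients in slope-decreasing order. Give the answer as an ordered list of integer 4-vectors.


Barcode: M ≅ I[1,2]^3, I[1,4]. HN layers by μ_θ (3 steps, strictly decreasing):
  μ^(1)=3; μ^(2)=-1/3; μ^(3)=-2

((0, 3, 0, 0); (0, 1, 1, 1); (4, 0, 0, 0))


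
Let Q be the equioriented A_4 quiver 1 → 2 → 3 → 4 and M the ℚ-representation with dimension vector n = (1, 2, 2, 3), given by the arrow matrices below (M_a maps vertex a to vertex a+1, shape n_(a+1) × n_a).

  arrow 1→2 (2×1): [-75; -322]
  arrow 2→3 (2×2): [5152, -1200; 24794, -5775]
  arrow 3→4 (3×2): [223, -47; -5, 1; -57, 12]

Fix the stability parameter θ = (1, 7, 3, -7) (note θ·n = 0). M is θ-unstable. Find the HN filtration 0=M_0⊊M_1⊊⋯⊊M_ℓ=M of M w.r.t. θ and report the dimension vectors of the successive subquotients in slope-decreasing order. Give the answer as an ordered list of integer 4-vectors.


Barcode: M ≅ I[1,2], I[2,4], I[3,4], I[4,4]. HN layers by μ_θ (4 steps, strictly decreasing):
  μ^(1)=7; μ^(2)=1; μ^(3)=-2; μ^(4)=-7

((0, 1, 0, 0); (1, 1, 1, 1); (0, 0, 1, 1); (0, 0, 0, 1))


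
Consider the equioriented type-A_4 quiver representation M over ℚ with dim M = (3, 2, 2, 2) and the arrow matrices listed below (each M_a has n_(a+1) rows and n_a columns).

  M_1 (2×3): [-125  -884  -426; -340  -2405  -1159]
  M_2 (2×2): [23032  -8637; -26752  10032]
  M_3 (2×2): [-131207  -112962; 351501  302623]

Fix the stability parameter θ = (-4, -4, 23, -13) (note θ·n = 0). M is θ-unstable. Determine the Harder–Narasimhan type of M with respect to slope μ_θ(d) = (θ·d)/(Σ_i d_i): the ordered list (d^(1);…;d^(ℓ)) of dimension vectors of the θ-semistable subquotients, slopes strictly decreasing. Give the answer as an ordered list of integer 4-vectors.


Barcode: M ≅ I[1,1], I[1,2], I[1,4], I[3,4]. HN layers by μ_θ (2 steps, strictly decreasing):
  μ^(1)=5; μ^(2)=-4

((0, 0, 2, 2); (3, 2, 0, 0))


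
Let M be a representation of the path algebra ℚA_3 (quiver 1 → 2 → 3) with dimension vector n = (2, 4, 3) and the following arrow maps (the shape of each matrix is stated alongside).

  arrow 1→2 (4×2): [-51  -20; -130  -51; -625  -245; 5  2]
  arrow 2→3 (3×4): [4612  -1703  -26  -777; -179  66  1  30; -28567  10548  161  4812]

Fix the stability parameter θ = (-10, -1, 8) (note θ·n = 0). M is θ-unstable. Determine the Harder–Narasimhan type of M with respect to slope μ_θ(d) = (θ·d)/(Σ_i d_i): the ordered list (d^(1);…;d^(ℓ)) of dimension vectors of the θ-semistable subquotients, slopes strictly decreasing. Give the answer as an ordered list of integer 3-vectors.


Barcode: M ≅ I[1,3]^2, I[2,2]^2, I[3,3]. HN layers by μ_θ (3 steps, strictly decreasing):
  μ^(1)=8; μ^(2)=-1; μ^(3)=-10

((0, 0, 3); (0, 4, 0); (2, 0, 0))


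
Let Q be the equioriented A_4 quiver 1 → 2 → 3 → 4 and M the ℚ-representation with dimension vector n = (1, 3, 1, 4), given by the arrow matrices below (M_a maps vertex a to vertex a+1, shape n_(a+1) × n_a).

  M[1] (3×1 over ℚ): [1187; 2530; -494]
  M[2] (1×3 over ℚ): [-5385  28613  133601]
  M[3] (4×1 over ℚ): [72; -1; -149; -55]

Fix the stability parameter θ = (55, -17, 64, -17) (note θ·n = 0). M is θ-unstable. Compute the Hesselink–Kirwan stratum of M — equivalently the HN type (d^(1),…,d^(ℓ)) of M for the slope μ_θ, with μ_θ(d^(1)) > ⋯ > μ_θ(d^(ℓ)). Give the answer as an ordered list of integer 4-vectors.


Interval decomposition of M: I[1,4], I[2,2]^2, I[4,4]^3.
HN type (ℓ=3): μ^(1)=47/2; μ^(2)=19; μ^(3)=-17

((0, 0, 1, 1); (1, 1, 0, 0); (0, 2, 0, 3))


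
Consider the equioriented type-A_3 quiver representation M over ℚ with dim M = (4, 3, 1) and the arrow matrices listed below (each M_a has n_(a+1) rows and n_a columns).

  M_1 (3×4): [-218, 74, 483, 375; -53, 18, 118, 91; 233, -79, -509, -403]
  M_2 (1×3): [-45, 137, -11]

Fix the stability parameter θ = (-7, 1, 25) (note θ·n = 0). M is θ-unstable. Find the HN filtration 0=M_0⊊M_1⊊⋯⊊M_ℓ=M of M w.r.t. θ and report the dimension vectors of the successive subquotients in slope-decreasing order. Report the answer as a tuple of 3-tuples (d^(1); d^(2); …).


Barcode: M ≅ I[1,1], I[1,2]^2, I[1,3]. HN layers by μ_θ (3 steps, strictly decreasing):
  μ^(1)=25; μ^(2)=1; μ^(3)=-7

((0, 0, 1); (0, 3, 0); (4, 0, 0))


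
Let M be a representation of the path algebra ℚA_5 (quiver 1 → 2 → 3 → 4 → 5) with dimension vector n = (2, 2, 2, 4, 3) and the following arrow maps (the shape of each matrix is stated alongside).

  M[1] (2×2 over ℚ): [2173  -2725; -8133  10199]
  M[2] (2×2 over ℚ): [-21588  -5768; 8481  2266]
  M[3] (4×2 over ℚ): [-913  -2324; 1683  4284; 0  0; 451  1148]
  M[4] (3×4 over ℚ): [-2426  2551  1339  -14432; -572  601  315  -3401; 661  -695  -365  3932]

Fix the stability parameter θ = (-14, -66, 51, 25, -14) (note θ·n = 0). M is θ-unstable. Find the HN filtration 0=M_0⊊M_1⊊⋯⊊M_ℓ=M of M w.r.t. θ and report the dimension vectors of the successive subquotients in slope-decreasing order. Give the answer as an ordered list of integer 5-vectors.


Barcode: M ≅ I[1,2], I[1,3], I[3,5], I[4,4], I[4,5]^2. HN layers by μ_θ (5 steps, strictly decreasing):
  μ^(1)=51; μ^(2)=25; μ^(3)=62/3; μ^(4)=11/2; μ^(5)=-40

((0, 0, 1, 0, 0); (0, 0, 0, 1, 0); (0, 0, 1, 1, 1); (0, 0, 0, 2, 2); (2, 2, 0, 0, 0))


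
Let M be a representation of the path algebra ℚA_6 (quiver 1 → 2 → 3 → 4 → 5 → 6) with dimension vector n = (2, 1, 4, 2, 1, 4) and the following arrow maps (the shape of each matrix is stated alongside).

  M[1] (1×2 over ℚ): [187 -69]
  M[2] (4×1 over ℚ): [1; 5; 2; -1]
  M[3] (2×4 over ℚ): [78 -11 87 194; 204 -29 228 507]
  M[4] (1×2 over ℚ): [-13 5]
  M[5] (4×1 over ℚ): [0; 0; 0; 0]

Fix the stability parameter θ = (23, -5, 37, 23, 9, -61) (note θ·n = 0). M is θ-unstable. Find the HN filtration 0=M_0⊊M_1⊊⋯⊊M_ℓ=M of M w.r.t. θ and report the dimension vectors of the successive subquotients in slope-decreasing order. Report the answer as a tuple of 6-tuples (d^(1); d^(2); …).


Interval decomposition of M: I[1,1], I[1,5], I[3,3]^2, I[3,4], I[6,6]^4.
HN type (ℓ=5): μ^(1)=37; μ^(2)=30; μ^(3)=23; μ^(4)=9; μ^(5)=-61

((0, 0, 2, 0, 0, 0); (0, 0, 1, 1, 0, 0); (1, 0, 1, 1, 1, 0); (1, 1, 0, 0, 0, 0); (0, 0, 0, 0, 0, 4))


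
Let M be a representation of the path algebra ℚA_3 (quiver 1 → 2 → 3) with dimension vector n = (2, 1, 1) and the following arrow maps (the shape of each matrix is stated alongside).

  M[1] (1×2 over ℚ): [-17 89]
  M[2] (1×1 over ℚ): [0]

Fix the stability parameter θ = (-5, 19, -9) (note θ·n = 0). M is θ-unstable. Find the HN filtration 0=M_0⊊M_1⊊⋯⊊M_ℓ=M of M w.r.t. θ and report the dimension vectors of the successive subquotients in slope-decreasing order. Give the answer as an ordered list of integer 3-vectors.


Barcode: M ≅ I[1,1], I[1,2], I[3,3]. HN layers by μ_θ (3 steps, strictly decreasing):
  μ^(1)=19; μ^(2)=-5; μ^(3)=-9

((0, 1, 0); (2, 0, 0); (0, 0, 1))


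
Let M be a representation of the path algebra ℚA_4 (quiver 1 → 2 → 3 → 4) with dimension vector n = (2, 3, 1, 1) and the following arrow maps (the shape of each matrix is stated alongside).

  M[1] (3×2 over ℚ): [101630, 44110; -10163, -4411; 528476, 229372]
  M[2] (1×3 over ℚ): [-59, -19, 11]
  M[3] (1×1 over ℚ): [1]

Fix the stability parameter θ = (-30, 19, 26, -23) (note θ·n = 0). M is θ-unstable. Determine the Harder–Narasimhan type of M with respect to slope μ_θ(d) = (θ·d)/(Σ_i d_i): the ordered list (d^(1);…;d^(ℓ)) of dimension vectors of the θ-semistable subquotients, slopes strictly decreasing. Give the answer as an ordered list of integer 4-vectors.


Interval decomposition of M: I[1,1], I[1,4], I[2,2]^2.
HN type (ℓ=3): μ^(1)=19; μ^(2)=22/3; μ^(3)=-30

((0, 2, 0, 0); (0, 1, 1, 1); (2, 0, 0, 0))


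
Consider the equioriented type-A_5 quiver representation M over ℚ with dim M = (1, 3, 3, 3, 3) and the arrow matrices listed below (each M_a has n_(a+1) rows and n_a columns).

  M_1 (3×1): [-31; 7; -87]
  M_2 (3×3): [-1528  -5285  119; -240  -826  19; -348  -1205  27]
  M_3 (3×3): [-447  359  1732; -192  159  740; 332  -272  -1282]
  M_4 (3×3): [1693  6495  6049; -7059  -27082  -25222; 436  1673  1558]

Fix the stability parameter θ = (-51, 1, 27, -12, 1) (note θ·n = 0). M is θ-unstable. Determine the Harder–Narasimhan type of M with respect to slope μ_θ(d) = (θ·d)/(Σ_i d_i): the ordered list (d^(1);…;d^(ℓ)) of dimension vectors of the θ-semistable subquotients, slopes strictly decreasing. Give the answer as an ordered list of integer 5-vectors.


Via rank(M_{q-1}∘⋯∘M_p): M ≅ I[1,5], I[2,5]^2.
μ_θ-semistable layers: μ^(1)=16/3; μ^(2)=1; μ^(3)=-51

((0, 0, 3, 3, 3); (0, 3, 0, 0, 0); (1, 0, 0, 0, 0))


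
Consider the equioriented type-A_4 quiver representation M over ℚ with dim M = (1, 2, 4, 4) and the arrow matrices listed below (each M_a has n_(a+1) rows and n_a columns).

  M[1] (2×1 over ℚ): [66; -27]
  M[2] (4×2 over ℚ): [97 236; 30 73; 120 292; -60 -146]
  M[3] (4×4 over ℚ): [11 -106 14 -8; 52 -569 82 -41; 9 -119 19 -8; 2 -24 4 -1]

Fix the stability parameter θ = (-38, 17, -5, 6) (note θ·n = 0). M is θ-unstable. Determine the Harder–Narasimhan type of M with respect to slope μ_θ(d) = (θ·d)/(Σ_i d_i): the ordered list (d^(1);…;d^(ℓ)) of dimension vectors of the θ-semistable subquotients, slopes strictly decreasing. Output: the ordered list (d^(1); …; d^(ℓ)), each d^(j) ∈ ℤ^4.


Barcode: M ≅ I[1,4], I[2,4], I[3,4]^2. HN layers by μ_θ (3 steps, strictly decreasing):
  μ^(1)=6; μ^(2)=-5; μ^(3)=-38

((0, 2, 2, 4); (0, 0, 2, 0); (1, 0, 0, 0))


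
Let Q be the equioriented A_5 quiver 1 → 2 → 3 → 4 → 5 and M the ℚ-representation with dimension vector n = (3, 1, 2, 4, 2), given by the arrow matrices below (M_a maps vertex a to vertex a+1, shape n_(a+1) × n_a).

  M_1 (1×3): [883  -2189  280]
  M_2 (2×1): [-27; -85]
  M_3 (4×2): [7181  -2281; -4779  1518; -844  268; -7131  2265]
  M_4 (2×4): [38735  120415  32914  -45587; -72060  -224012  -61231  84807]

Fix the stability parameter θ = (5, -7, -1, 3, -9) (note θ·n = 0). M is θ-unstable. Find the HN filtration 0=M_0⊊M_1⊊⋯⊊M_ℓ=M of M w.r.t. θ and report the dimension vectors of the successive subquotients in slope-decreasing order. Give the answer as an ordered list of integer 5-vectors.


Barcode: M ≅ I[1,1]^2, I[1,5], I[3,5], I[4,4]^2. HN layers by μ_θ (4 steps, strictly decreasing):
  μ^(1)=5; μ^(2)=3; μ^(3)=-9/5; μ^(4)=-7/3

((2, 0, 0, 0, 0); (0, 0, 0, 2, 0); (1, 1, 1, 1, 1); (0, 0, 1, 1, 1))


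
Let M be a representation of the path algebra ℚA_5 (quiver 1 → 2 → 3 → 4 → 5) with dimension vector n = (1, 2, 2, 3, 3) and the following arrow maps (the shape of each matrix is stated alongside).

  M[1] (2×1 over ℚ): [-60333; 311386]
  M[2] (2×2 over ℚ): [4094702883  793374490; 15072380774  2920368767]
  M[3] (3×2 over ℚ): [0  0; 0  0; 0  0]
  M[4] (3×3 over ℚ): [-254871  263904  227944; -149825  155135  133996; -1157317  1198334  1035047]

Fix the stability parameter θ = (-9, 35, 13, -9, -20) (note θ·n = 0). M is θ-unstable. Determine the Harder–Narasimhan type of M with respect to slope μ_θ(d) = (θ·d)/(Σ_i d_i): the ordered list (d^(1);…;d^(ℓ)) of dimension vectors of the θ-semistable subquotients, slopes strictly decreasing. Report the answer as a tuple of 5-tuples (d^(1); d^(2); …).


Interval decomposition of M: I[1,3], I[2,3], I[4,5]^3.
HN type (ℓ=3): μ^(1)=24; μ^(2)=-9; μ^(3)=-29/2

((0, 2, 2, 0, 0); (1, 0, 0, 0, 0); (0, 0, 0, 3, 3))


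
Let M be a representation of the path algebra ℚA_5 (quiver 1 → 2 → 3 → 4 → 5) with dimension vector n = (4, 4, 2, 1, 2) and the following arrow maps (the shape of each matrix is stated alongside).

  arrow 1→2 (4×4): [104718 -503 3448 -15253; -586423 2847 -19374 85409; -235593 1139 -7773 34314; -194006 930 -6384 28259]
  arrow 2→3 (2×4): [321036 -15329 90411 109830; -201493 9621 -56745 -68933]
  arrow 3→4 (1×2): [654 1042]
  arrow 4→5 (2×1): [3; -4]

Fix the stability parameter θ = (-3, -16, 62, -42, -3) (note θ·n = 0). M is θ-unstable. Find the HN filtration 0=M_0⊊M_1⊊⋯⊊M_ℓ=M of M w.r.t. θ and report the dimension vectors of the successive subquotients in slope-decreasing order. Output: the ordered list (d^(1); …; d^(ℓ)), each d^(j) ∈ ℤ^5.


Barcode: M ≅ I[1,2]^2, I[1,3], I[1,5], I[5,5]. HN layers by μ_θ (4 steps, strictly decreasing):
  μ^(1)=62; μ^(2)=17/3; μ^(3)=-3; μ^(4)=-19/2

((0, 0, 1, 0, 0); (0, 0, 1, 1, 1); (0, 0, 0, 0, 1); (4, 4, 0, 0, 0))


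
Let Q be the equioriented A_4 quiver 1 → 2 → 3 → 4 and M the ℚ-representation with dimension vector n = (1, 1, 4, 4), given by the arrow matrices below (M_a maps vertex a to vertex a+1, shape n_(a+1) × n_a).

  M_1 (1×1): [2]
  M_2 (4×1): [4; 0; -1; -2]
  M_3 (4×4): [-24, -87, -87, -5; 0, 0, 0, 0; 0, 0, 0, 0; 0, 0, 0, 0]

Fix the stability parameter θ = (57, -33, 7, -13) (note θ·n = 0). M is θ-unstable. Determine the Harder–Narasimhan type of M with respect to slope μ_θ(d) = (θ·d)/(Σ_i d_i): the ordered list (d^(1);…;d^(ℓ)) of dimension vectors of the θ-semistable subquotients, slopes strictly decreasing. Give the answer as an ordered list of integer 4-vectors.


Via rank(M_{q-1}∘⋯∘M_p): M ≅ I[1,4], I[3,3]^3, I[4,4]^3.
μ_θ-semistable layers: μ^(1)=7; μ^(2)=9/2; μ^(3)=-13

((0, 0, 3, 0); (1, 1, 1, 1); (0, 0, 0, 3))


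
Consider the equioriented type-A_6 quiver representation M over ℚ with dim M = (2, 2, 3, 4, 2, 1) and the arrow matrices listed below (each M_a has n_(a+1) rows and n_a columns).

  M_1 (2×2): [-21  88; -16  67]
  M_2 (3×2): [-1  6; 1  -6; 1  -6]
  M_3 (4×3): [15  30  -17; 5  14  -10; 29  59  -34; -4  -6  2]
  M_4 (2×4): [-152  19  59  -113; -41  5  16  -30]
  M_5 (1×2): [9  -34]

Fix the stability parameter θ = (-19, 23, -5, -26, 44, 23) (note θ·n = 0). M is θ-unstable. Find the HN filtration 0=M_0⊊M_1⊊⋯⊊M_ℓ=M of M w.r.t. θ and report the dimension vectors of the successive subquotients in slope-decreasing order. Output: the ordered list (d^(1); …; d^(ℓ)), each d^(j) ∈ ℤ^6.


Barcode: M ≅ I[1,2], I[1,6], I[3,4], I[3,5], I[4,4]. HN layers by μ_θ (7 steps, strictly decreasing):
  μ^(1)=44; μ^(2)=67/2; μ^(3)=23; μ^(4)=-8/3; μ^(5)=-31/2; μ^(6)=-19; μ^(7)=-26

((0, 0, 0, 0, 1, 0); (0, 0, 0, 0, 1, 1); (0, 1, 0, 0, 0, 0); (0, 1, 1, 1, 0, 0); (0, 0, 2, 2, 0, 0); (2, 0, 0, 0, 0, 0); (0, 0, 0, 1, 0, 0))


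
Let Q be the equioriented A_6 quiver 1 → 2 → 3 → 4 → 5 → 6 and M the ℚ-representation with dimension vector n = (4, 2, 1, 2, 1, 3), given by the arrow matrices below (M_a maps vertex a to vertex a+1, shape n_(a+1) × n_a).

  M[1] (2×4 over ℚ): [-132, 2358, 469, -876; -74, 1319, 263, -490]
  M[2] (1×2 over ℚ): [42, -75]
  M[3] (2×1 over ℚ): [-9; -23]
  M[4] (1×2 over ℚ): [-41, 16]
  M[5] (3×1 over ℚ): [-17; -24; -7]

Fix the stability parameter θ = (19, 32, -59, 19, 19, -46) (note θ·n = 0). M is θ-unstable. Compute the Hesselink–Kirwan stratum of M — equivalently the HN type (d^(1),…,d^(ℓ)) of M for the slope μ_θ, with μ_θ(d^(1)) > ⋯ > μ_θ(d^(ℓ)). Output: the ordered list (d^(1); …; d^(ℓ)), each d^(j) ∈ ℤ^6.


Interval decomposition of M: I[1,1]^2, I[1,2], I[1,6], I[4,4], I[6,6]^2.
HN type (ℓ=4): μ^(1)=32; μ^(2)=19; μ^(3)=-8/3; μ^(4)=-46

((0, 1, 0, 0, 0, 0); (3, 0, 0, 1, 0, 0); (1, 1, 1, 1, 1, 1); (0, 0, 0, 0, 0, 2))


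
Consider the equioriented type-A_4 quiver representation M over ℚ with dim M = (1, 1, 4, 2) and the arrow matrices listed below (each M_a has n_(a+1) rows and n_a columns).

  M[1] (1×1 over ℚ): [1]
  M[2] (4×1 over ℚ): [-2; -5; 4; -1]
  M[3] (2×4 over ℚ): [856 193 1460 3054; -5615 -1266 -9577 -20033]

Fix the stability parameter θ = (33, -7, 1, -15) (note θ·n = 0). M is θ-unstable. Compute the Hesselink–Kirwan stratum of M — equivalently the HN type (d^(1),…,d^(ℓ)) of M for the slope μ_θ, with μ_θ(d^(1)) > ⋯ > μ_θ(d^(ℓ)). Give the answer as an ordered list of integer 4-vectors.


Barcode: M ≅ I[1,4], I[3,3]^2, I[3,4]. HN layers by μ_θ (3 steps, strictly decreasing):
  μ^(1)=3; μ^(2)=1; μ^(3)=-7

((1, 1, 1, 1); (0, 0, 2, 0); (0, 0, 1, 1))


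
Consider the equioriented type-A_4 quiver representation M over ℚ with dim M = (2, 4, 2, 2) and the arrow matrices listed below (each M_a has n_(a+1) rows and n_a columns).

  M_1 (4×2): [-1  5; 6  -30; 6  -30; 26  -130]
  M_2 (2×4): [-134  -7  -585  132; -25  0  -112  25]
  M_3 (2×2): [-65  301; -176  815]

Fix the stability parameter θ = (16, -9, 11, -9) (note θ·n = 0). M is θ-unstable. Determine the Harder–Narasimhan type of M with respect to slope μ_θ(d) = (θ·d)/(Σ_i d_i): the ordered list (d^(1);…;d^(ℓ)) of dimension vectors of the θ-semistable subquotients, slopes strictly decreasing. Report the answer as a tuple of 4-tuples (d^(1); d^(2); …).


Barcode: M ≅ I[1,1], I[1,4], I[2,2]^2, I[2,4]. HN layers by μ_θ (4 steps, strictly decreasing):
  μ^(1)=16; μ^(2)=9/4; μ^(3)=1; μ^(4)=-9

((1, 0, 0, 0); (1, 1, 1, 1); (0, 0, 1, 1); (0, 3, 0, 0))


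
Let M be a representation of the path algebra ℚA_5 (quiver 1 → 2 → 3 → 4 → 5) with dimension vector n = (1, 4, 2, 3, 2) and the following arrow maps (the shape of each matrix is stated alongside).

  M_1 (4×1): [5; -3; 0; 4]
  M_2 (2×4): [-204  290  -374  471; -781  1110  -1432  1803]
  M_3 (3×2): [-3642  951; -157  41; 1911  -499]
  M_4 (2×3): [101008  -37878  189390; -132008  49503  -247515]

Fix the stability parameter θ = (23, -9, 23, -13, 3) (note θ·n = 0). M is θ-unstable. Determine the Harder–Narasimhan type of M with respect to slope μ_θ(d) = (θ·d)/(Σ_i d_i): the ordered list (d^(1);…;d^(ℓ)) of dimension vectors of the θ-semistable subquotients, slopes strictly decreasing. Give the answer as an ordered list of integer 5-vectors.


Barcode: M ≅ I[1,4], I[2,2]^2, I[2,4], I[4,5], I[5,5]. HN layers by μ_θ (5 steps, strictly decreasing):
  μ^(1)=6; μ^(2)=5; μ^(3)=3; μ^(4)=-9; μ^(5)=-13

((1, 1, 1, 1, 0); (0, 0, 1, 1, 0); (0, 0, 0, 0, 2); (0, 3, 0, 0, 0); (0, 0, 0, 1, 0))


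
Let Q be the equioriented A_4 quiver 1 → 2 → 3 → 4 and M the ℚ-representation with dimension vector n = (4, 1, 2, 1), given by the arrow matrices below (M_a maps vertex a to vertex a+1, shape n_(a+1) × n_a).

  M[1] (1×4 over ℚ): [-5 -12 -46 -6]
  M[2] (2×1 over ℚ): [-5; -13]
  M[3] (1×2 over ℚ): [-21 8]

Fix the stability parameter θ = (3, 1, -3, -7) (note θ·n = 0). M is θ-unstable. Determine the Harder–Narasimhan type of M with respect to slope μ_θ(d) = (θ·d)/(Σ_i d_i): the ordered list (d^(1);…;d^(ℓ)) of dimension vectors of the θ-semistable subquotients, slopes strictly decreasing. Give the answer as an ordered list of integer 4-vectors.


Via rank(M_{q-1}∘⋯∘M_p): M ≅ I[1,1]^3, I[1,4], I[3,3].
μ_θ-semistable layers: μ^(1)=3; μ^(2)=-3/2; μ^(3)=-3

((3, 0, 0, 0); (1, 1, 1, 1); (0, 0, 1, 0))


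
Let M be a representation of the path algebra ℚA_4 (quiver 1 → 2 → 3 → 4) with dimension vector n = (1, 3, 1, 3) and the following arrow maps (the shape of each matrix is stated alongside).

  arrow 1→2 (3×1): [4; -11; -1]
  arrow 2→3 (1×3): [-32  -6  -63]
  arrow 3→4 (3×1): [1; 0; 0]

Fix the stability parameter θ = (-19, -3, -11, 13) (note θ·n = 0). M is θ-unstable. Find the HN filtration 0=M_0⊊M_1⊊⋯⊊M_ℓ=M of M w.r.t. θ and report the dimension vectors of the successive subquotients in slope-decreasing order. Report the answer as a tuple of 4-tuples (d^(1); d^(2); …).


Interval decomposition of M: I[1,4], I[2,2]^2, I[4,4]^2.
HN type (ℓ=4): μ^(1)=13; μ^(2)=-3; μ^(3)=-7; μ^(4)=-19

((0, 0, 0, 3); (0, 2, 0, 0); (0, 1, 1, 0); (1, 0, 0, 0))


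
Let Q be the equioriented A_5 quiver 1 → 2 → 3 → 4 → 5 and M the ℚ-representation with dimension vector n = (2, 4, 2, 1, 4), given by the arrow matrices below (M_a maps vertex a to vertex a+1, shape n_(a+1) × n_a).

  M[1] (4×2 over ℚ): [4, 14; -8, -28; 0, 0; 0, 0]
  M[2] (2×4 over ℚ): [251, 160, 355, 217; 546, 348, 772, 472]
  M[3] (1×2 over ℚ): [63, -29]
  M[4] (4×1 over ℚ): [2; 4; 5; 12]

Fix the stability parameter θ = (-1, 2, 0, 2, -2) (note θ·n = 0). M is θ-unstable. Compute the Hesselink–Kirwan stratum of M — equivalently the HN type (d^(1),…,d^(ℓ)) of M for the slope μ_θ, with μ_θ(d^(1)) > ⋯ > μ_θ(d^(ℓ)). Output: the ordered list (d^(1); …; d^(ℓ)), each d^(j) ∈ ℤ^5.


Via rank(M_{q-1}∘⋯∘M_p): M ≅ I[1,1], I[1,5], I[2,2]^2, I[2,3], I[5,5]^3.
μ_θ-semistable layers: μ^(1)=2; μ^(2)=1; μ^(3)=1/2; μ^(4)=-1; μ^(5)=-2

((0, 2, 0, 0, 0); (0, 1, 1, 0, 0); (0, 1, 1, 1, 1); (2, 0, 0, 0, 0); (0, 0, 0, 0, 3))


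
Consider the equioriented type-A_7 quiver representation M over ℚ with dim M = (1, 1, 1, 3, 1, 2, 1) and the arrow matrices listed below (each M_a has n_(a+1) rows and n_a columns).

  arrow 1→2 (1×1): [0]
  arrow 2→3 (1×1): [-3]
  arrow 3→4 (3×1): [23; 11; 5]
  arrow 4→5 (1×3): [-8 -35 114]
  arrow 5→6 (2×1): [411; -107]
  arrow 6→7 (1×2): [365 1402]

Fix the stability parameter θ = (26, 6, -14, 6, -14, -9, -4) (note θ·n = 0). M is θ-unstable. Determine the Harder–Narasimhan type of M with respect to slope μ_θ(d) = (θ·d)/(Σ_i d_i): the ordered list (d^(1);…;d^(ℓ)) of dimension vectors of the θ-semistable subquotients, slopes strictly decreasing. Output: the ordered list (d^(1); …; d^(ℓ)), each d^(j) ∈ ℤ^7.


Interval decomposition of M: I[1,1], I[2,7], I[4,4]^2, I[6,6].
HN type (ℓ=5): μ^(1)=26; μ^(2)=6; μ^(3)=-4; μ^(4)=-5; μ^(5)=-9

((1, 0, 0, 0, 0, 0, 0); (0, 0, 0, 2, 0, 0, 0); (0, 0, 0, 0, 0, 0, 1); (0, 1, 1, 1, 1, 1, 0); (0, 0, 0, 0, 0, 1, 0))


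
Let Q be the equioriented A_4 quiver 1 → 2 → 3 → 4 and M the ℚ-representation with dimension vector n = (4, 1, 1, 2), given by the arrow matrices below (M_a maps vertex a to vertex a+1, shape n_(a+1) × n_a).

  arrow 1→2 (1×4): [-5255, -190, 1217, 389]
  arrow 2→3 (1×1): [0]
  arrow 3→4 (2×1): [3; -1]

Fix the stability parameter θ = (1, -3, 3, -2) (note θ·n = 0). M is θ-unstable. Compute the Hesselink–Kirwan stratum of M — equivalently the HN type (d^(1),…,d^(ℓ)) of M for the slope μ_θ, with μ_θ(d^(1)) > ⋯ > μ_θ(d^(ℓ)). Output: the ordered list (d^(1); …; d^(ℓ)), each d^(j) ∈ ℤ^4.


Barcode: M ≅ I[1,1]^3, I[1,2], I[3,4], I[4,4]. HN layers by μ_θ (4 steps, strictly decreasing):
  μ^(1)=1; μ^(2)=1/2; μ^(3)=-1; μ^(4)=-2

((3, 0, 0, 0); (0, 0, 1, 1); (1, 1, 0, 0); (0, 0, 0, 1))


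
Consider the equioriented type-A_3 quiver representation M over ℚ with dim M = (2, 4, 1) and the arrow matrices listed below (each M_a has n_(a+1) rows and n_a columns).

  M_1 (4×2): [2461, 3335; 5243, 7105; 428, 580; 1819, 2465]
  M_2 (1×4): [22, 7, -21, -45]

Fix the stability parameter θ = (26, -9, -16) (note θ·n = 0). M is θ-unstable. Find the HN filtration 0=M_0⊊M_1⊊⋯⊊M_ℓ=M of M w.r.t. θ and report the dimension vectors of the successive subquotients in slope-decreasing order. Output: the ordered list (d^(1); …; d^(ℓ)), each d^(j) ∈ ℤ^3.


Via rank(M_{q-1}∘⋯∘M_p): M ≅ I[1,1], I[1,2], I[2,2]^2, I[2,3].
μ_θ-semistable layers: μ^(1)=26; μ^(2)=17/2; μ^(3)=-9; μ^(4)=-25/2

((1, 0, 0); (1, 1, 0); (0, 2, 0); (0, 1, 1))


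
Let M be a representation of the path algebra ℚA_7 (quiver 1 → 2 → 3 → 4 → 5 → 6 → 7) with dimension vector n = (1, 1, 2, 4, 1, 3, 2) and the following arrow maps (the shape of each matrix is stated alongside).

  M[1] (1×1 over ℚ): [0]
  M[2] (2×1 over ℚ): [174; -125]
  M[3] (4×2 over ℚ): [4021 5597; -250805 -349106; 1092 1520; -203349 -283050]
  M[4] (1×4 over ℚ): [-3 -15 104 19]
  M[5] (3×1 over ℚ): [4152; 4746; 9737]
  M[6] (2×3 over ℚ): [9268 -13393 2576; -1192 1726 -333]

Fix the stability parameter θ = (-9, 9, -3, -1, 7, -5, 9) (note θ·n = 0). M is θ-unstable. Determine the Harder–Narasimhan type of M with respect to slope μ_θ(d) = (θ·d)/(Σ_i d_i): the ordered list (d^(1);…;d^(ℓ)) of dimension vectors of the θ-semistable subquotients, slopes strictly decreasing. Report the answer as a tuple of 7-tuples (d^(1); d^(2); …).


Via rank(M_{q-1}∘⋯∘M_p): M ≅ I[1,1], I[2,7], I[3,4], I[4,4]^2, I[6,6], I[6,7].
μ_θ-semistable layers: μ^(1)=9; μ^(2)=7/5; μ^(3)=-1; μ^(4)=-3; μ^(5)=-5; μ^(6)=-9

((0, 0, 0, 0, 0, 0, 2); (0, 1, 1, 1, 1, 1, 0); (0, 0, 0, 3, 0, 0, 0); (0, 0, 1, 0, 0, 0, 0); (0, 0, 0, 0, 0, 2, 0); (1, 0, 0, 0, 0, 0, 0))


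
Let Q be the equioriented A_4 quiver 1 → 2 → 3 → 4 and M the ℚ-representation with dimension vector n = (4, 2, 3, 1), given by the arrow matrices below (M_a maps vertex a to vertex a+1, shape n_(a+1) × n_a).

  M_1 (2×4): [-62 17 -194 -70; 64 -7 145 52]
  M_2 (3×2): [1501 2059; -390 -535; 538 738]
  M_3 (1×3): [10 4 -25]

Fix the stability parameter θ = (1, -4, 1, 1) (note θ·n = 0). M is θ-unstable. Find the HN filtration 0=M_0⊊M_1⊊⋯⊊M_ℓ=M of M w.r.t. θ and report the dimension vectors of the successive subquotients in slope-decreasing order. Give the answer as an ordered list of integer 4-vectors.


Barcode: M ≅ I[1,1]^2, I[1,3]^2, I[3,4]. HN layers by μ_θ (2 steps, strictly decreasing):
  μ^(1)=1; μ^(2)=-3/2

((2, 0, 3, 1); (2, 2, 0, 0))


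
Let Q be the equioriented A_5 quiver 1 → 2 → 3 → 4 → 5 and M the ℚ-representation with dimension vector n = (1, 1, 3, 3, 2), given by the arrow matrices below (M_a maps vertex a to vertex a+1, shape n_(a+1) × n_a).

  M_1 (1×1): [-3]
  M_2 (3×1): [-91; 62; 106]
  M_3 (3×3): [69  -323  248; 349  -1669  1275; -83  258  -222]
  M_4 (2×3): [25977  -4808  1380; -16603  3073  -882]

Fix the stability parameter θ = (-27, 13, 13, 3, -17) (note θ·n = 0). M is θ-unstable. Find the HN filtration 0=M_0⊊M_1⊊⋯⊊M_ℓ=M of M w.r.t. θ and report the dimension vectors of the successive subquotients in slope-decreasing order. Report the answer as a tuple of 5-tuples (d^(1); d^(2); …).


Barcode: M ≅ I[1,5], I[3,4], I[3,5]. HN layers by μ_θ (4 steps, strictly decreasing):
  μ^(1)=8; μ^(2)=3; μ^(3)=-1/3; μ^(4)=-27

((0, 0, 1, 1, 0); (0, 1, 1, 1, 1); (0, 0, 1, 1, 1); (1, 0, 0, 0, 0))


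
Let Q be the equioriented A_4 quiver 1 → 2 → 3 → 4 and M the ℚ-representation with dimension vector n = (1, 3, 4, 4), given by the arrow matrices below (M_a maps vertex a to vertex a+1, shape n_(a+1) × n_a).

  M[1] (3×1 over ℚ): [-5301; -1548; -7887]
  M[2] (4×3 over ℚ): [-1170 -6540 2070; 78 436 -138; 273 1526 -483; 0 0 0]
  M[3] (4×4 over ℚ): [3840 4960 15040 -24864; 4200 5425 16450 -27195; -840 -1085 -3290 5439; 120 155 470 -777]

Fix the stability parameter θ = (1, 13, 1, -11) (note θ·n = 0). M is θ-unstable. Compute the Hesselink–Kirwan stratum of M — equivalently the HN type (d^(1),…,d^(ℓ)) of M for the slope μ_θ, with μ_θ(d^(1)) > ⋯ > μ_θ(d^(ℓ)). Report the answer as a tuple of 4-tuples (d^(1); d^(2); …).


Via rank(M_{q-1}∘⋯∘M_p): M ≅ I[1,2], I[2,2], I[2,3], I[3,3]^2, I[3,4], I[4,4]^3.
μ_θ-semistable layers: μ^(1)=13; μ^(2)=7; μ^(3)=1; μ^(4)=-5; μ^(5)=-11

((0, 2, 0, 0); (0, 1, 1, 0); (1, 0, 2, 0); (0, 0, 1, 1); (0, 0, 0, 3))
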